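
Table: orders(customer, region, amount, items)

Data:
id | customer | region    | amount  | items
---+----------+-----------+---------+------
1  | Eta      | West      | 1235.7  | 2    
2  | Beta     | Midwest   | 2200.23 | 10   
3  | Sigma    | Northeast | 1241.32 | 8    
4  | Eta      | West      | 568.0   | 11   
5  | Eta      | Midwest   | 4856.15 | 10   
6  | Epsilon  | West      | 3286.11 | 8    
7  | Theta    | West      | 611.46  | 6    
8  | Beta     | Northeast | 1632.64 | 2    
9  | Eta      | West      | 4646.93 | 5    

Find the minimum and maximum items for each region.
SELECT region, MIN(items), MAX(items)
FROM orders
GROUP BY region

Result:
  Midwest: min=10, max=10
  Northeast: min=2, max=8
  West: min=2, max=11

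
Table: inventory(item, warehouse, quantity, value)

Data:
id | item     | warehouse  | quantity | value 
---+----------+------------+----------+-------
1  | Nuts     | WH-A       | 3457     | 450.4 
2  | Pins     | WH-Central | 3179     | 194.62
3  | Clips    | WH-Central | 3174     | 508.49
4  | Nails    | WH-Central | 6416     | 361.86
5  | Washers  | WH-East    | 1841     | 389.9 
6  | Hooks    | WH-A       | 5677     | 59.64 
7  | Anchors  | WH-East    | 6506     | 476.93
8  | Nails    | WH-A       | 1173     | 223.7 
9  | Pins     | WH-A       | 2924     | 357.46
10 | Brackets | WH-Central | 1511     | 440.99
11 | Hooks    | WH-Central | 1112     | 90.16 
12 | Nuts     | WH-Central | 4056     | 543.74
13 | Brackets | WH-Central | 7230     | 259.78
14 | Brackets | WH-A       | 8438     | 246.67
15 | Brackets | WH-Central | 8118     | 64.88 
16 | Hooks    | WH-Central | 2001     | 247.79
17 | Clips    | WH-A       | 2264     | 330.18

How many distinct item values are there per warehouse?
SELECT warehouse, COUNT(DISTINCT item)
FROM inventory
GROUP BY warehouse

Result:
  WH-A: 6 distinct
  WH-Central: 6 distinct
  WH-East: 2 distinct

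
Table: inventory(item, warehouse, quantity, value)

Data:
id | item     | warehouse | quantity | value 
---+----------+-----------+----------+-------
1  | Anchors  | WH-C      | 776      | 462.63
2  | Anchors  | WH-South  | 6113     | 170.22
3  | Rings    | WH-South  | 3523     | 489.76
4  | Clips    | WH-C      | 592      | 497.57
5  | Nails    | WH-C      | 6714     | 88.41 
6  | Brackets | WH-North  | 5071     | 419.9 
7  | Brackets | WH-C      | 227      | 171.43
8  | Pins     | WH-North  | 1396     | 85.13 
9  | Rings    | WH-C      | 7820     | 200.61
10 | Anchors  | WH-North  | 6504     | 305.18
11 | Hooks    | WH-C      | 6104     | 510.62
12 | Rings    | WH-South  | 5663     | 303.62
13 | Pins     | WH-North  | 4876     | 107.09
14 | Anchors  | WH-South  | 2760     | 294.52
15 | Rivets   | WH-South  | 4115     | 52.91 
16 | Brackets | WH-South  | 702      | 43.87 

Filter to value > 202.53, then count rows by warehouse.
SELECT warehouse, COUNT(*)
FROM inventory
WHERE value > 202.53
GROUP BY warehouse

Note: WHERE filters rows before grouping.

Result:
  WH-C: 3
  WH-North: 2
  WH-South: 3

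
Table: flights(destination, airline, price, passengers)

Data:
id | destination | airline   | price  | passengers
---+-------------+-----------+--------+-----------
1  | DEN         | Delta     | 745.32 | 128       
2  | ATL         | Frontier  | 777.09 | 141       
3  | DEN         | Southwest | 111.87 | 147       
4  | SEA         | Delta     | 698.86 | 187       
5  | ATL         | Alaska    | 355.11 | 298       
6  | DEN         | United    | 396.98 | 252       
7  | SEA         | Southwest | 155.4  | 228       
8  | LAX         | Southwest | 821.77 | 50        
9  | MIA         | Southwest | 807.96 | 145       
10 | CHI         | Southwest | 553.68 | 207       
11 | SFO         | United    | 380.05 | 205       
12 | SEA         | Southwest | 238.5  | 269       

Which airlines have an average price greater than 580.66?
SELECT airline, AVG(price)
FROM flights
GROUP BY airline
HAVING AVG(price) > 580.66

Result:
  Delta: avg=722.09
  Frontier: avg=777.09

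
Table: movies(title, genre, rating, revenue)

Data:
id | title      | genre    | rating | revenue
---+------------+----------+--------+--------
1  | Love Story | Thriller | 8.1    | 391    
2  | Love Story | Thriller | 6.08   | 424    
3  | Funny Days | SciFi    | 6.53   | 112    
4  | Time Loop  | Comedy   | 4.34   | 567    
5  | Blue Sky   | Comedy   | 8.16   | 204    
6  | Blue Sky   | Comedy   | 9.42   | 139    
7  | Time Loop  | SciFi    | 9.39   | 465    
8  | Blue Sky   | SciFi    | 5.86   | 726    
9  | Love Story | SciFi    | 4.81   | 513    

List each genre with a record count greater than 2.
SELECT genre, COUNT(*) as cnt
FROM movies
GROUP BY genre
HAVING COUNT(*) > 2

Result:
  Comedy: 3
  SciFi: 4

Note: HAVING filters groups after aggregation, WHERE filters rows before.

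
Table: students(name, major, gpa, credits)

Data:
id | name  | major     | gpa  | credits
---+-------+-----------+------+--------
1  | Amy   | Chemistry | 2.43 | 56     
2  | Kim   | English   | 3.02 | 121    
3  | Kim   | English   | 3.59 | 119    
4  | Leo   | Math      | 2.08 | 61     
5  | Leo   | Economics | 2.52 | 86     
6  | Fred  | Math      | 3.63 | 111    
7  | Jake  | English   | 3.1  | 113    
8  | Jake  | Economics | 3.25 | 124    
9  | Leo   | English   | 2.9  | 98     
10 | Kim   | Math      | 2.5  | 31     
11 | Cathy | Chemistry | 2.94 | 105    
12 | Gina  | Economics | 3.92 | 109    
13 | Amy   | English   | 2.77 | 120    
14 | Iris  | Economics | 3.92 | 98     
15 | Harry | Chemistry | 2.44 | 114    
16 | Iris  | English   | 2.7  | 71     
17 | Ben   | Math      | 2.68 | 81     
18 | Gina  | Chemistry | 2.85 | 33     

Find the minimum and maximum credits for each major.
SELECT major, MIN(credits), MAX(credits)
FROM students
GROUP BY major

Result:
  Chemistry: min=33, max=114
  Economics: min=86, max=124
  English: min=71, max=121
  Math: min=31, max=111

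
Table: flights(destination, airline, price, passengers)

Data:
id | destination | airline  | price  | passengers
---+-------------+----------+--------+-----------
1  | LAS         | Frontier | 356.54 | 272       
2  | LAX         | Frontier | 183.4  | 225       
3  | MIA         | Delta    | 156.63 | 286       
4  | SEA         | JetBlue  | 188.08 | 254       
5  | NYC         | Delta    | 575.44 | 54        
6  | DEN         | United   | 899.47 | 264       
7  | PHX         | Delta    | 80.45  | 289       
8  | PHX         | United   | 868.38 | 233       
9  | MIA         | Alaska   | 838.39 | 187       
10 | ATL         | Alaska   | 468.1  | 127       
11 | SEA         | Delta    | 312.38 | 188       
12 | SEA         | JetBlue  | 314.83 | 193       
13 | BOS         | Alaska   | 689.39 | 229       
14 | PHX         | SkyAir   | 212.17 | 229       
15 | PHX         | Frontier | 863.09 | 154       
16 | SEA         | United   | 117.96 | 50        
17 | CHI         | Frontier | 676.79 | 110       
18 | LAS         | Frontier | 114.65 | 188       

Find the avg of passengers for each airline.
SELECT airline, AVG(passengers) as result
FROM flights
GROUP BY airline

Result:
  Alaska: 181.00
  Delta: 204.25
  Frontier: 189.80
  JetBlue: 223.50
  SkyAir: 229.00
  United: 182.33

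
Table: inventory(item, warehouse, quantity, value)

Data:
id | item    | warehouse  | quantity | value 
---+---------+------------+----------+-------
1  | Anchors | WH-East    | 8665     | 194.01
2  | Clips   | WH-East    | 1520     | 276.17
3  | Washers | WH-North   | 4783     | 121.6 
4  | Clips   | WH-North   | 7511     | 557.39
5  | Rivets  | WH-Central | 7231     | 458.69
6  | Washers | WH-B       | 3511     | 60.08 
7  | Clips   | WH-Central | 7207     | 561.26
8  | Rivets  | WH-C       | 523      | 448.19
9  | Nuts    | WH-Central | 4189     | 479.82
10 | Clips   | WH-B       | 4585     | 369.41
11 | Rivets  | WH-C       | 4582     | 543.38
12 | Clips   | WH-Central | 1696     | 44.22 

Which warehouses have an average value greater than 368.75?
SELECT warehouse, AVG(value)
FROM inventory
GROUP BY warehouse
HAVING AVG(value) > 368.75

Result:
  WH-C: avg=495.79
  WH-Central: avg=386.00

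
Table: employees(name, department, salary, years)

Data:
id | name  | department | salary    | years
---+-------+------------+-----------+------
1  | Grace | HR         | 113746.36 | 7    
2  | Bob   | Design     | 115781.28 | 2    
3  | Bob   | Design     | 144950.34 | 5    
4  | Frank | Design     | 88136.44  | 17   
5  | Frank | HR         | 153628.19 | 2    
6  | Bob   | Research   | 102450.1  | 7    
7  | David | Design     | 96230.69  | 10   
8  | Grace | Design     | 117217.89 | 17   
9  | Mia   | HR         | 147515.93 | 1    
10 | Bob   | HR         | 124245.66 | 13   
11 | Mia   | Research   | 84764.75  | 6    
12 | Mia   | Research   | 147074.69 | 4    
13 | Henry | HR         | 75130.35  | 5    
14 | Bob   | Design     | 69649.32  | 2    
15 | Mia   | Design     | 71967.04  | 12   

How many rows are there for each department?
SELECT department, COUNT(*) as count
FROM employees
GROUP BY department

Result:
  Design: 7
  HR: 5
  Research: 3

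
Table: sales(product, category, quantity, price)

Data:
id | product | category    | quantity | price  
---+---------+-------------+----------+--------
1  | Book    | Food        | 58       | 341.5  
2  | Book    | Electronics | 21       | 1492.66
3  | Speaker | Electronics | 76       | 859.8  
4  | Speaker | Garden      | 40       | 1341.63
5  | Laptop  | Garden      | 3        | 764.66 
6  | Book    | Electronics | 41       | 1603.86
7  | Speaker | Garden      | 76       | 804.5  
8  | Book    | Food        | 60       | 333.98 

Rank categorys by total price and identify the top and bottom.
SELECT category, SUM(price)
FROM sales
GROUP BY category
ORDER BY SUM(price)

All groups:
  Food: 675.48
  Garden: 2910.79
  Electronics: 3956.32

Highest: Electronics (3956.32)
Lowest: Food (675.48)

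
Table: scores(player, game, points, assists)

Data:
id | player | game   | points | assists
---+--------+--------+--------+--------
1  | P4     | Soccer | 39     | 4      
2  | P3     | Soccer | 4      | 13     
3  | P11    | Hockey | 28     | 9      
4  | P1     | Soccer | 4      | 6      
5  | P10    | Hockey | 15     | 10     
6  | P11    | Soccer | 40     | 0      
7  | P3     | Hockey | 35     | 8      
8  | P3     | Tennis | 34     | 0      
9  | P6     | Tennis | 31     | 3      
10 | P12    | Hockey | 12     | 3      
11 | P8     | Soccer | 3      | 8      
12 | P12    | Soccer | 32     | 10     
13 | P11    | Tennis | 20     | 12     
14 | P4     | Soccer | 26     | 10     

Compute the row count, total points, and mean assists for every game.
SELECT game,
       COUNT(*) as cnt,
       SUM(points) as total_points,
       AVG(assists) as avg_assists
FROM scores
GROUP BY game

Result:
  Hockey: 4 records, 90 total points, 7.50 avg assists
  Soccer: 7 records, 148 total points, 7.29 avg assists
  Tennis: 3 records, 85 total points, 5.00 avg assists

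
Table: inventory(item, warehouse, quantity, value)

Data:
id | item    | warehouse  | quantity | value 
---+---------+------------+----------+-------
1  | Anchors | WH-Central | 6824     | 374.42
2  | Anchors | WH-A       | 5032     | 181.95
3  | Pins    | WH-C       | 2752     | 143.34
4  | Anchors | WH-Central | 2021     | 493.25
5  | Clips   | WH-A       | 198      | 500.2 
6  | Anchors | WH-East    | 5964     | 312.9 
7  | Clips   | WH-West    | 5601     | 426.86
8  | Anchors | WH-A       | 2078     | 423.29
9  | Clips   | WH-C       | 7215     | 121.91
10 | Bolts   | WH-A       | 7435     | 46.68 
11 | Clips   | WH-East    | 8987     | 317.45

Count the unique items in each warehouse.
SELECT warehouse, COUNT(DISTINCT item)
FROM inventory
GROUP BY warehouse

Result:
  WH-A: 3 distinct
  WH-C: 2 distinct
  WH-Central: 1 distinct
  WH-East: 2 distinct
  WH-West: 1 distinct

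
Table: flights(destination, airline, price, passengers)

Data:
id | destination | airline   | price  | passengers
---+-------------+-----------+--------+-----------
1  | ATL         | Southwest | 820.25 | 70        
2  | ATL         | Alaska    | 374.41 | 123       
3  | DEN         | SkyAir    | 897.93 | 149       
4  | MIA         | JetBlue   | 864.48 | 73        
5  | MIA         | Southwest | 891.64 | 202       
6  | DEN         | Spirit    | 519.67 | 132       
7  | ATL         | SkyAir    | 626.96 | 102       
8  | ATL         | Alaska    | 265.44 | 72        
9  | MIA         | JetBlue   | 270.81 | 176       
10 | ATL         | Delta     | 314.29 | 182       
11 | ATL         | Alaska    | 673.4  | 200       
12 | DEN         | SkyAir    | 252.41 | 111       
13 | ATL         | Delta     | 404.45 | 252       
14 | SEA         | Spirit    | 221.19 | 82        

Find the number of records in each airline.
SELECT airline, COUNT(*) as count
FROM flights
GROUP BY airline

Result:
  Alaska: 3
  Delta: 2
  JetBlue: 2
  SkyAir: 3
  Southwest: 2
  Spirit: 2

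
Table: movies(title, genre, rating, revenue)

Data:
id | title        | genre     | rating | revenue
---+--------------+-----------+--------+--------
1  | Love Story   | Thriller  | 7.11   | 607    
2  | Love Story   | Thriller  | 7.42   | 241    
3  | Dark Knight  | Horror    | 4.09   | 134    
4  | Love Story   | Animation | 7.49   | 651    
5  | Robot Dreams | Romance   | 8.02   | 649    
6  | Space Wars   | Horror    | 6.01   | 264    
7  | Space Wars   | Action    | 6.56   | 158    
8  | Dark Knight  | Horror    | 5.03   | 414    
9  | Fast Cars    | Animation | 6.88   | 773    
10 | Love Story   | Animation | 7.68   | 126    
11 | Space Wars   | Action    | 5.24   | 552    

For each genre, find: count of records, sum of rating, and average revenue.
SELECT genre,
       COUNT(*) as cnt,
       SUM(rating) as total_rating,
       AVG(revenue) as avg_revenue
FROM movies
GROUP BY genre

Result:
  Action: 2 records, 11.80 total rating, 355.00 avg revenue
  Animation: 3 records, 22.05 total rating, 516.67 avg revenue
  Horror: 3 records, 15.13 total rating, 270.67 avg revenue
  Romance: 1 records, 8.02 total rating, 649.00 avg revenue
  Thriller: 2 records, 14.53 total rating, 424.00 avg revenue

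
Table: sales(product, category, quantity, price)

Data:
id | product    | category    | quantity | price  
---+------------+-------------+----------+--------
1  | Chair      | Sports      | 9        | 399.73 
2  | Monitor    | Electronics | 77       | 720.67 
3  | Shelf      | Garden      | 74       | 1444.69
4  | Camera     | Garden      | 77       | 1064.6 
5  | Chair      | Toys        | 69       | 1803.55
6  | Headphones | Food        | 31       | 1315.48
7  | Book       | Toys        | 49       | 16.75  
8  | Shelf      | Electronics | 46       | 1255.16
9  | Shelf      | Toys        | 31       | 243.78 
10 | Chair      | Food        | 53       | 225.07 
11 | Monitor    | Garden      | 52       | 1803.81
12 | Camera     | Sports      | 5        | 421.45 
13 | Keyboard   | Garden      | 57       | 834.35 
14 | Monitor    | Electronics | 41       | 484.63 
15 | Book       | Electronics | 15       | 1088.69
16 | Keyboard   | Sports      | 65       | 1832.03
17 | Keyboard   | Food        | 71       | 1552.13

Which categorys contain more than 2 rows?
SELECT category, COUNT(*) as cnt
FROM sales
GROUP BY category
HAVING COUNT(*) > 2

Result:
  Electronics: 4
  Food: 3
  Garden: 4
  Sports: 3
  Toys: 3

Note: HAVING filters groups after aggregation, WHERE filters rows before.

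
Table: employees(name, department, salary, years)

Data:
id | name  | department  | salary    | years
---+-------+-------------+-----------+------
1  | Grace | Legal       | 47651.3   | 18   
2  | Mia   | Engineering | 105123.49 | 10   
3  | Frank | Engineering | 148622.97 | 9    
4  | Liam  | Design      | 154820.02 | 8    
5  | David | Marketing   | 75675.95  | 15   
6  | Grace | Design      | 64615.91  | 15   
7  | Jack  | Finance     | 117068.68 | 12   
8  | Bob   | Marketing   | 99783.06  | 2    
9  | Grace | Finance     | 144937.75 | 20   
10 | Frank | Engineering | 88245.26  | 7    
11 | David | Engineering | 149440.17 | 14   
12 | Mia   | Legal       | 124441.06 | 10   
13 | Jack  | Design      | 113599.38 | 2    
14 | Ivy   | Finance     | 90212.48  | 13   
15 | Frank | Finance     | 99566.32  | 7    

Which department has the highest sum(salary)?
SELECT department, SUM(salary) as val
FROM employees
GROUP BY department
ORDER BY val DESC
LIMIT 1

Result: Engineering with sum(salary) = 491431.89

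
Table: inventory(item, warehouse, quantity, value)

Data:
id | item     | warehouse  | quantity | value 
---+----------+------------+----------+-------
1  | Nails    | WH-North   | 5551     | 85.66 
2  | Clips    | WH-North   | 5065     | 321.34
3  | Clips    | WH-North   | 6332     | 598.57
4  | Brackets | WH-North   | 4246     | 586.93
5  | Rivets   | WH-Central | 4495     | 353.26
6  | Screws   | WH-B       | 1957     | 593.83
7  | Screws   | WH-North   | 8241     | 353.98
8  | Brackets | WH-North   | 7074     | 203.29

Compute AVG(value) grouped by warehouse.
SELECT warehouse, AVG(value) as result
FROM inventory
GROUP BY warehouse

Result:
  WH-B: 593.83
  WH-Central: 353.26
  WH-North: 358.30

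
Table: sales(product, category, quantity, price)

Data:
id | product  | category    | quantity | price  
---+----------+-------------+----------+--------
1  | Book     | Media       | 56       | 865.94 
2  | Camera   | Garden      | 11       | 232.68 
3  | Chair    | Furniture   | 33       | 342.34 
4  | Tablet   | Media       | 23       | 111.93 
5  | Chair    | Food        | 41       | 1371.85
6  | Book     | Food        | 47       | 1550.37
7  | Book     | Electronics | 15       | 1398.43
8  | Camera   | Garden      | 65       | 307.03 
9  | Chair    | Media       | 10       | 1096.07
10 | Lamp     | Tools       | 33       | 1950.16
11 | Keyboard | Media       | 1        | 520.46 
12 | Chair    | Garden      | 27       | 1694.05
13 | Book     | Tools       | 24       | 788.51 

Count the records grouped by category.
SELECT category, COUNT(*) as count
FROM sales
GROUP BY category

Result:
  Electronics: 1
  Food: 2
  Furniture: 1
  Garden: 3
  Media: 4
  Tools: 2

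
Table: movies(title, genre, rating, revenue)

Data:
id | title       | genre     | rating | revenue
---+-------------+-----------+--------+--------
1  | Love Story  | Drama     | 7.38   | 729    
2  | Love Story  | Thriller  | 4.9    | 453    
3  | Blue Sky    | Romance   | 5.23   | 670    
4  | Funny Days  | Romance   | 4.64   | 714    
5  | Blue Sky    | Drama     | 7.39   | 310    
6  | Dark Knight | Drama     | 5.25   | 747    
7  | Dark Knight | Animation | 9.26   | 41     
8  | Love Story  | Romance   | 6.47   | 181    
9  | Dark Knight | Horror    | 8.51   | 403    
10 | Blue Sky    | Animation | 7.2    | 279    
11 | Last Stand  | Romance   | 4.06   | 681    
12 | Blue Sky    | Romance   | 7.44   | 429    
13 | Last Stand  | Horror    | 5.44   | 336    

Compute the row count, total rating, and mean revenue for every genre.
SELECT genre,
       COUNT(*) as cnt,
       SUM(rating) as total_rating,
       AVG(revenue) as avg_revenue
FROM movies
GROUP BY genre

Result:
  Animation: 2 records, 16.46 total rating, 160.00 avg revenue
  Drama: 3 records, 20.02 total rating, 595.33 avg revenue
  Horror: 2 records, 13.95 total rating, 369.50 avg revenue
  Romance: 5 records, 27.84 total rating, 535.00 avg revenue
  Thriller: 1 records, 4.90 total rating, 453.00 avg revenue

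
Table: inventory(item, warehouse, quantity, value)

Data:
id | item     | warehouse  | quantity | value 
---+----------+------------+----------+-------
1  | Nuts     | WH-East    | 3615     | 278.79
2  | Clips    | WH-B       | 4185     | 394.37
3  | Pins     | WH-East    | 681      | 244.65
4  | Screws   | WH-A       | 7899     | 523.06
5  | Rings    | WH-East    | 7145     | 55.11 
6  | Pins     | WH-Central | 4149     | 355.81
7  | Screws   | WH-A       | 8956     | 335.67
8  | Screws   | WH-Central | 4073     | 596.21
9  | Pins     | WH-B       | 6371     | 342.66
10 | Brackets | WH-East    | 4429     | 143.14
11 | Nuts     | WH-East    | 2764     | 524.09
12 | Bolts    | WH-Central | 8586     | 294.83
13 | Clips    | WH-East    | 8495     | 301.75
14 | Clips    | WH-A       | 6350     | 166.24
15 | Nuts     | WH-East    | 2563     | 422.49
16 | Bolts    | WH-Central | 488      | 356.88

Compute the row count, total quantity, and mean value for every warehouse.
SELECT warehouse,
       COUNT(*) as cnt,
       SUM(quantity) as total_quantity,
       AVG(value) as avg_value
FROM inventory
GROUP BY warehouse

Result:
  WH-A: 3 records, 23205 total quantity, 341.66 avg value
  WH-B: 2 records, 10556 total quantity, 368.52 avg value
  WH-Central: 4 records, 17296 total quantity, 400.93 avg value
  WH-East: 7 records, 29692 total quantity, 281.43 avg value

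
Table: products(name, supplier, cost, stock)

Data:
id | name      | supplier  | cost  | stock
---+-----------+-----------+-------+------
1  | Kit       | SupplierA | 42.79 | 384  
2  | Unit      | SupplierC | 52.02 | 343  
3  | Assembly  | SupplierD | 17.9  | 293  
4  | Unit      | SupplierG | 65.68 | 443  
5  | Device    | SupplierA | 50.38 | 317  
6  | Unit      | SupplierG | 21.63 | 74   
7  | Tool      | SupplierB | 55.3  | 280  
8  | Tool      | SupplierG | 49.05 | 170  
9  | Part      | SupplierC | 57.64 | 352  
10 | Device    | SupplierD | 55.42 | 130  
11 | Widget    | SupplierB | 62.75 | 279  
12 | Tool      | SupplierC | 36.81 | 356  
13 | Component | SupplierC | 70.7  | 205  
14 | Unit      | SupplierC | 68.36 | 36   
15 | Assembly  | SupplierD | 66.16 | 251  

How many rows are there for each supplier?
SELECT supplier, COUNT(*) as count
FROM products
GROUP BY supplier

Result:
  SupplierA: 2
  SupplierB: 2
  SupplierC: 5
  SupplierD: 3
  SupplierG: 3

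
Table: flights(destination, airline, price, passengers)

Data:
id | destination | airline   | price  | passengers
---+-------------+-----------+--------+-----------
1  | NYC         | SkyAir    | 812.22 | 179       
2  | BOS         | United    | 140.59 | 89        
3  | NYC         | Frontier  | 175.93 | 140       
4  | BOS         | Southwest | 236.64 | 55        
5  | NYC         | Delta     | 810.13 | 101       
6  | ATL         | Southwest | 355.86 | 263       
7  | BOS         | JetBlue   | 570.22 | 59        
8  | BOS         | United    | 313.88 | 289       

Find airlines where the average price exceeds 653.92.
SELECT airline, AVG(price)
FROM flights
GROUP BY airline
HAVING AVG(price) > 653.92

Result:
  Delta: avg=810.13
  SkyAir: avg=812.22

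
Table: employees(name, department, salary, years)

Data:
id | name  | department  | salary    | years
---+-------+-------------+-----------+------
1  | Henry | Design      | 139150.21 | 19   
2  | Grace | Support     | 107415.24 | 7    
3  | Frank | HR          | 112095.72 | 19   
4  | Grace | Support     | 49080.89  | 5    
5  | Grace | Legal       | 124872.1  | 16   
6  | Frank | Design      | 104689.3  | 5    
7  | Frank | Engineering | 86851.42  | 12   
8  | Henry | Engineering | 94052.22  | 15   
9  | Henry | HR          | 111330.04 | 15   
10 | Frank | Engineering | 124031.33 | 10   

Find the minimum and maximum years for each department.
SELECT department, MIN(years), MAX(years)
FROM employees
GROUP BY department

Result:
  Design: min=5, max=19
  Engineering: min=10, max=15
  HR: min=15, max=19
  Legal: min=16, max=16
  Support: min=5, max=7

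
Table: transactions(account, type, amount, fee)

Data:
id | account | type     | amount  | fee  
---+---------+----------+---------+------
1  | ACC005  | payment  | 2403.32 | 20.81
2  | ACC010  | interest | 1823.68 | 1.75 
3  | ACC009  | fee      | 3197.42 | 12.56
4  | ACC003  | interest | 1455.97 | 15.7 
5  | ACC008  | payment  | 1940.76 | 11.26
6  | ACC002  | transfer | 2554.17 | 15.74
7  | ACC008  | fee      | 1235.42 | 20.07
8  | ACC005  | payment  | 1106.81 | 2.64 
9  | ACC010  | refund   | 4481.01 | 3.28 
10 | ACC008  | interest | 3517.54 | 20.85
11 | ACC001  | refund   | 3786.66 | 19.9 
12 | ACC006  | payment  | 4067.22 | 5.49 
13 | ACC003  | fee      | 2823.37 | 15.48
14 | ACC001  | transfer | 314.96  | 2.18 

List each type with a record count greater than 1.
SELECT type, COUNT(*) as cnt
FROM transactions
GROUP BY type
HAVING COUNT(*) > 1

Result:
  fee: 3
  interest: 3
  payment: 4
  refund: 2
  transfer: 2

Note: HAVING filters groups after aggregation, WHERE filters rows before.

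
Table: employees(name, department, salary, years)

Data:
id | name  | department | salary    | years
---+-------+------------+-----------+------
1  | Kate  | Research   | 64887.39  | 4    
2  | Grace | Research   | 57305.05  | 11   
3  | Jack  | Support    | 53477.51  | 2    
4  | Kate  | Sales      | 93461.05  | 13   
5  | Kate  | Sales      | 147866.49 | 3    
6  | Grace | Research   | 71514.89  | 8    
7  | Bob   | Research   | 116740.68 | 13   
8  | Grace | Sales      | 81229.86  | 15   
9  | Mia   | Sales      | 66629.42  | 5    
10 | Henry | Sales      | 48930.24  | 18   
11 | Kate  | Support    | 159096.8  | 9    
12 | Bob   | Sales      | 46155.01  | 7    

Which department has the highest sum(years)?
SELECT department, SUM(years) as val
FROM employees
GROUP BY department
ORDER BY val DESC
LIMIT 1

Result: Sales with sum(years) = 61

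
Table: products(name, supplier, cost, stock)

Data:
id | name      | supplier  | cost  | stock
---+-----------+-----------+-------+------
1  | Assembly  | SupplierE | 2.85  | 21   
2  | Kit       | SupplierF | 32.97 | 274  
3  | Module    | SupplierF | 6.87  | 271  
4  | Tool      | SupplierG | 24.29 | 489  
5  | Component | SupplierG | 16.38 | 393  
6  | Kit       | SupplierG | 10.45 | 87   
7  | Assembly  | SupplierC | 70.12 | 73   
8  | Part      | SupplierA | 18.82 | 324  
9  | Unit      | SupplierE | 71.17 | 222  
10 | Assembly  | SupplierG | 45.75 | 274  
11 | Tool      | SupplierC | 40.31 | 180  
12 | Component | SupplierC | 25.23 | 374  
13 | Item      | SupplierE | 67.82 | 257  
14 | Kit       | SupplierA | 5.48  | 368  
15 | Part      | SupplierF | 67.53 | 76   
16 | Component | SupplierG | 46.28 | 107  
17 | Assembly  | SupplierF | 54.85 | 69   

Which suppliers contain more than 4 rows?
SELECT supplier, COUNT(*) as cnt
FROM products
GROUP BY supplier
HAVING COUNT(*) > 4

Result:
  SupplierG: 5

Note: HAVING filters groups after aggregation, WHERE filters rows before.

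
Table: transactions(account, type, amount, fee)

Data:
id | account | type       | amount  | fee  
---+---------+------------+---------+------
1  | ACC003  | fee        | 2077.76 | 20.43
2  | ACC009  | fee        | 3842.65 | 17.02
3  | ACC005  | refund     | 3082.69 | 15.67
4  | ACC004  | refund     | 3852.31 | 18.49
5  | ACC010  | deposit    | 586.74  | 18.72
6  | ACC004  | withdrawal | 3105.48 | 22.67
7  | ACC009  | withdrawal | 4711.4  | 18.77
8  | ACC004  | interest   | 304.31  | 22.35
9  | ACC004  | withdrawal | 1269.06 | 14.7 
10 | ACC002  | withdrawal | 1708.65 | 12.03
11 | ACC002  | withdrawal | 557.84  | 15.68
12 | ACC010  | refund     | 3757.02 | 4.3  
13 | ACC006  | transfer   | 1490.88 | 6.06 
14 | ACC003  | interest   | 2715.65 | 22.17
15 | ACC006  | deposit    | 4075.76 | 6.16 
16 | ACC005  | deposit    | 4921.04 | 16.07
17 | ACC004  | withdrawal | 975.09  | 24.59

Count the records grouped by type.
SELECT type, COUNT(*) as count
FROM transactions
GROUP BY type

Result:
  deposit: 3
  fee: 2
  interest: 2
  refund: 3
  transfer: 1
  withdrawal: 6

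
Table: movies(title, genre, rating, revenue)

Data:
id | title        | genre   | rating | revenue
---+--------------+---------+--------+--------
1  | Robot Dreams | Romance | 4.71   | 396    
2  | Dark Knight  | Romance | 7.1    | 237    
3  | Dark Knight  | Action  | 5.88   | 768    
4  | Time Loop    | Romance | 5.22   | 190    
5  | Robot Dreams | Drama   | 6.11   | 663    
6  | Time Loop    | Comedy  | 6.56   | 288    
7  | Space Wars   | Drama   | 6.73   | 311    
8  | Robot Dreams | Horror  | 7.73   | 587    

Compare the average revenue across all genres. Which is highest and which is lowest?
SELECT genre, AVG(revenue)
FROM movies
GROUP BY genre
ORDER BY AVG(revenue)

All groups:
  Romance: 274.33
  Comedy: 288.00
  Drama: 487.00
  Horror: 587.00
  Action: 768.00

Highest: Action (768.00)
Lowest: Romance (274.33)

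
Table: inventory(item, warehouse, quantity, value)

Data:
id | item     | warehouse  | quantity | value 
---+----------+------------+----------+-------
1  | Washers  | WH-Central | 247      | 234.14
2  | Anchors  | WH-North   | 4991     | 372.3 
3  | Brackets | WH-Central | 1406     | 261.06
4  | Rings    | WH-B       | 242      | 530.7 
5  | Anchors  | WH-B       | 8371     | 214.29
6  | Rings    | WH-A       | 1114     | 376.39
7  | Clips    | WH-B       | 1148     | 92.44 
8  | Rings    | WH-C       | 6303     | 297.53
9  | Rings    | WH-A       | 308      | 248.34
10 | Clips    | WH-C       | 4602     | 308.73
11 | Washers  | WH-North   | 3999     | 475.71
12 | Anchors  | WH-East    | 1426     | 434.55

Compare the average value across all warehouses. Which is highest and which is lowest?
SELECT warehouse, AVG(value)
FROM inventory
GROUP BY warehouse
ORDER BY AVG(value)

All groups:
  WH-Central: 247.60
  WH-B: 279.14
  WH-C: 303.13
  WH-A: 312.37
  WH-North: 424.01
  WH-East: 434.55

Highest: WH-East (434.55)
Lowest: WH-Central (247.60)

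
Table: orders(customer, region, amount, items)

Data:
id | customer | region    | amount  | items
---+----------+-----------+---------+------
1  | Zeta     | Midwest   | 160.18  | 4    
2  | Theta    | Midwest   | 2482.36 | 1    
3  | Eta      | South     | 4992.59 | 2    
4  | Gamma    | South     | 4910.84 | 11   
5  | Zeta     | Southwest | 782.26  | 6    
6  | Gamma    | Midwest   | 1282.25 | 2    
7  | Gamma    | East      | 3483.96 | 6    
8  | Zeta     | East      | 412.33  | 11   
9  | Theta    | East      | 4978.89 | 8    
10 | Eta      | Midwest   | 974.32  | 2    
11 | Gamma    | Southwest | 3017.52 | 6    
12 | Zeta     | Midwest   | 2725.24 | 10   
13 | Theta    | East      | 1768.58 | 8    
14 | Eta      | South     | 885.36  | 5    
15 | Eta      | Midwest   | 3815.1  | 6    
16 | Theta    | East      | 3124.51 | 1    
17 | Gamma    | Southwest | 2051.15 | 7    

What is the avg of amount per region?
SELECT region, AVG(amount) as result
FROM orders
GROUP BY region

Result:
  East: 2753.65
  Midwest: 1906.58
  South: 3596.26
  Southwest: 1950.31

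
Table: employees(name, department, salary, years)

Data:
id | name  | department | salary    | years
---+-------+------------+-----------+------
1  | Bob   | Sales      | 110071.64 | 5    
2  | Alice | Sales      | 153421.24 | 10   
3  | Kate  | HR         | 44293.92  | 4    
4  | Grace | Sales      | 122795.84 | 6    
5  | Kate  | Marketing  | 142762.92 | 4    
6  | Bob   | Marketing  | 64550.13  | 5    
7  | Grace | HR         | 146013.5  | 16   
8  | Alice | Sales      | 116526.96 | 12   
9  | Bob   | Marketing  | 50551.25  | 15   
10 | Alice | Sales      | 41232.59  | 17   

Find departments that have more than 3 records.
SELECT department, COUNT(*) as cnt
FROM employees
GROUP BY department
HAVING COUNT(*) > 3

Result:
  Sales: 5

Note: HAVING filters groups after aggregation, WHERE filters rows before.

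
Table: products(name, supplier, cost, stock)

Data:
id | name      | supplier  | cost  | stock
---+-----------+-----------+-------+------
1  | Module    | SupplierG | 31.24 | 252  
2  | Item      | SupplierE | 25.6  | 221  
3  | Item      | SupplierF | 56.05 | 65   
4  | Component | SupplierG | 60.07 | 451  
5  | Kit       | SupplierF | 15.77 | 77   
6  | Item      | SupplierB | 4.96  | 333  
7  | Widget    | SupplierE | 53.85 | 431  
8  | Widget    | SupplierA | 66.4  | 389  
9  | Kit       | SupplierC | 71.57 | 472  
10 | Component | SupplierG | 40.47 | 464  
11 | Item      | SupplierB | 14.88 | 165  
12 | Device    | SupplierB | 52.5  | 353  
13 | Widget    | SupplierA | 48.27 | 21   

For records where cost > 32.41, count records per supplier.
SELECT supplier, COUNT(*)
FROM products
WHERE cost > 32.41
GROUP BY supplier

Note: WHERE filters rows before grouping.

Result:
  SupplierA: 2
  SupplierB: 1
  SupplierC: 1
  SupplierE: 1
  SupplierF: 1
  SupplierG: 2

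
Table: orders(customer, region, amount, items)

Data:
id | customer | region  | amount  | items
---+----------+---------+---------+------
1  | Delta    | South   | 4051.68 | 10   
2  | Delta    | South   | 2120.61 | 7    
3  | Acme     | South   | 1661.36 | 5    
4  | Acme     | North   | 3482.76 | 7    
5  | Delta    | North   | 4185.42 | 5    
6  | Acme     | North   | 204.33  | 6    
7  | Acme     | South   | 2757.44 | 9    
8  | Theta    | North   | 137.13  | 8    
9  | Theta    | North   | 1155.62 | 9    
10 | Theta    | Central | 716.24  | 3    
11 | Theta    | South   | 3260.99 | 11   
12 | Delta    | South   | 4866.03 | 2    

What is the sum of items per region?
SELECT region, SUM(items) as result
FROM orders
GROUP BY region

Result:
  Central: 3
  North: 35
  South: 44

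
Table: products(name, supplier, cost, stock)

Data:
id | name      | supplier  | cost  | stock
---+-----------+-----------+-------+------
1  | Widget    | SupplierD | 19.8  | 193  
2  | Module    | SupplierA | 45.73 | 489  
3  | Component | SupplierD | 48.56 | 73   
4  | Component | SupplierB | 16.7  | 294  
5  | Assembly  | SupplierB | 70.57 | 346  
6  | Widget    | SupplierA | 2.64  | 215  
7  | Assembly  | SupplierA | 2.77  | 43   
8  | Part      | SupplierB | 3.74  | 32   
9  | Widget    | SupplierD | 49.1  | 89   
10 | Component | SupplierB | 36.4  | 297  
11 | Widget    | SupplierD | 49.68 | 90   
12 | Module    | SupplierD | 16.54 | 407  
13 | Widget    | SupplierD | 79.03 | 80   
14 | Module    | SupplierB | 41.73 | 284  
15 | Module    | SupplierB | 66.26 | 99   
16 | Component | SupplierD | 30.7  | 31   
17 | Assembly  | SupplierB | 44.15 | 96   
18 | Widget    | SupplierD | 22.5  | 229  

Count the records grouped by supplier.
SELECT supplier, COUNT(*) as count
FROM products
GROUP BY supplier

Result:
  SupplierA: 3
  SupplierB: 7
  SupplierD: 8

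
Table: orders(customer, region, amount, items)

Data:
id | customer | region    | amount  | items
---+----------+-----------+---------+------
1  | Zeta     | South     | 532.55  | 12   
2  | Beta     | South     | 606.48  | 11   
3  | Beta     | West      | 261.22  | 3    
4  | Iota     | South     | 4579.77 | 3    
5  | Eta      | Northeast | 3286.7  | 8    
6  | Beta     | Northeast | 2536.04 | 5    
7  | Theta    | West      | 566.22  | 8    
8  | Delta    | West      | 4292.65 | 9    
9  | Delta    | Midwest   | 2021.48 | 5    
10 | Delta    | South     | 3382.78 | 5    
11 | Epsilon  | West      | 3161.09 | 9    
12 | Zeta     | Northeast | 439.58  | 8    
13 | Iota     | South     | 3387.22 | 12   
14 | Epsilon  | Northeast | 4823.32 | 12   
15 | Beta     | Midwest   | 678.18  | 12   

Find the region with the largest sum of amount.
SELECT region, SUM(amount) as val
FROM orders
GROUP BY region
ORDER BY val DESC
LIMIT 1

Result: South with sum(amount) = 12488.80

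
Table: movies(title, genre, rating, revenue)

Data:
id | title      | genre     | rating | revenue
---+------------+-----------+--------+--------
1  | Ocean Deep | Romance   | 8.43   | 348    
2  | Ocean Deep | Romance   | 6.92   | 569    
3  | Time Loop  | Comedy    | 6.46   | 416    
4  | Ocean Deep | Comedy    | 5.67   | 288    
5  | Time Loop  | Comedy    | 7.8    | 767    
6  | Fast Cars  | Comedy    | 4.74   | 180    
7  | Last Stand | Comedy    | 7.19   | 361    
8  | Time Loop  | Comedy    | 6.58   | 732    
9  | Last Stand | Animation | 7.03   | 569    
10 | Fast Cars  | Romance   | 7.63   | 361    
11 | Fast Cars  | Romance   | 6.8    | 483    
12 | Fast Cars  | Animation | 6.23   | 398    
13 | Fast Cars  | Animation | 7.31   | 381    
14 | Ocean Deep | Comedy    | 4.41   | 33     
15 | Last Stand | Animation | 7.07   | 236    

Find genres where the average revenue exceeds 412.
SELECT genre, AVG(revenue)
FROM movies
GROUP BY genre
HAVING AVG(revenue) > 412

Result:
  Romance: avg=440.25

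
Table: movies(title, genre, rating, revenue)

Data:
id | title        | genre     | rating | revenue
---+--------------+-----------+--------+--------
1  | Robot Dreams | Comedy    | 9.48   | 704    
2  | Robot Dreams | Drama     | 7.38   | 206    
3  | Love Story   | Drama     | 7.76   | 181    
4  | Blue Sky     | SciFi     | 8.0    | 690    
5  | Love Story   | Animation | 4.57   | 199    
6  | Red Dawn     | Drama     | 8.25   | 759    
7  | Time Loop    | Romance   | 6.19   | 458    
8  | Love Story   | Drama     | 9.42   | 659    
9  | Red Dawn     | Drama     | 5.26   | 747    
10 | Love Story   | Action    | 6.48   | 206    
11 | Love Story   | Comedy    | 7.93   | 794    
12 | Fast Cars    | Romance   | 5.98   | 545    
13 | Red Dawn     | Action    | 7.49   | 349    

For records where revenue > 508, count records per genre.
SELECT genre, COUNT(*)
FROM movies
WHERE revenue > 508
GROUP BY genre

Note: WHERE filters rows before grouping.

Result:
  Comedy: 2
  Drama: 3
  Romance: 1
  SciFi: 1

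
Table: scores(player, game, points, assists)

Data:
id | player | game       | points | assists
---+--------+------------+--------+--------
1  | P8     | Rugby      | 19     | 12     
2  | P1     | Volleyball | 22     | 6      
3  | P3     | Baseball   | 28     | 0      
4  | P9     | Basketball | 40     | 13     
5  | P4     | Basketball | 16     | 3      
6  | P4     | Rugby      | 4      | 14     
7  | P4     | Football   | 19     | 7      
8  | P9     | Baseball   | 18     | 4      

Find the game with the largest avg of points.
SELECT game, AVG(points) as val
FROM scores
GROUP BY game
ORDER BY val DESC
LIMIT 1

Result: Basketball with avg(points) = 28.00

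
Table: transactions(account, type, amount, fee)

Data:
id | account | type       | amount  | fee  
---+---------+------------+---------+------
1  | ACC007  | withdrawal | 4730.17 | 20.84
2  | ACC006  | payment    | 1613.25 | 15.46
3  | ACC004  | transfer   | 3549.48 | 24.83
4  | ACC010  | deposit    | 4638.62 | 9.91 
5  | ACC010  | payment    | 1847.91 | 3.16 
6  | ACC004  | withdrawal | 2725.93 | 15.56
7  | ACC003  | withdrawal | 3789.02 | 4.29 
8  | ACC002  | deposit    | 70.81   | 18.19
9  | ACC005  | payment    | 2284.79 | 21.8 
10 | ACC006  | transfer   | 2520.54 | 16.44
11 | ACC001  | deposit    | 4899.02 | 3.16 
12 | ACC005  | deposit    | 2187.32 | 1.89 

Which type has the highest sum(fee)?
SELECT type, SUM(fee) as val
FROM transactions
GROUP BY type
ORDER BY val DESC
LIMIT 1

Result: transfer with sum(fee) = 41.27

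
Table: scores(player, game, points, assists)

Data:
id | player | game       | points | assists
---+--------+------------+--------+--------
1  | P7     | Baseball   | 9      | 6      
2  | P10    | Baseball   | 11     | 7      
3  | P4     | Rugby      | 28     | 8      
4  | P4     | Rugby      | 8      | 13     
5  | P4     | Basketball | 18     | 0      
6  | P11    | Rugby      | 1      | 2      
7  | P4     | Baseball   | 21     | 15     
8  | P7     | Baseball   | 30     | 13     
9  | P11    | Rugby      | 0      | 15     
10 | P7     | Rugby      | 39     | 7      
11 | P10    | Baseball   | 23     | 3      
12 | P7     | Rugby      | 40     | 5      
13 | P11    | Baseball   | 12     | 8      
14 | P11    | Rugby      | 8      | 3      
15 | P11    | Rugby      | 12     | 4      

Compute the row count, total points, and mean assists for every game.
SELECT game,
       COUNT(*) as cnt,
       SUM(points) as total_points,
       AVG(assists) as avg_assists
FROM scores
GROUP BY game

Result:
  Baseball: 6 records, 106 total points, 8.67 avg assists
  Basketball: 1 records, 18 total points, 0.00 avg assists
  Rugby: 8 records, 136 total points, 7.13 avg assists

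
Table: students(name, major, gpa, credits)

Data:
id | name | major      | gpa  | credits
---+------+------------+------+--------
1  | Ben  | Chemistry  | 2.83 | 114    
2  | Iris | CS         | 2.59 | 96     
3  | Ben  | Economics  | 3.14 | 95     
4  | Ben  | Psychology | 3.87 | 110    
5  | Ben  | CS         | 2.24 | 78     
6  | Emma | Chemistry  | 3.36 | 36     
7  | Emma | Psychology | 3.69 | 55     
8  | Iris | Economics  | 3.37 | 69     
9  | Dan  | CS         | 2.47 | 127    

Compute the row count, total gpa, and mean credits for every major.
SELECT major,
       COUNT(*) as cnt,
       SUM(gpa) as total_gpa,
       AVG(credits) as avg_credits
FROM students
GROUP BY major

Result:
  CS: 3 records, 7.30 total gpa, 100.33 avg credits
  Chemistry: 2 records, 6.19 total gpa, 75.00 avg credits
  Economics: 2 records, 6.51 total gpa, 82.00 avg credits
  Psychology: 2 records, 7.56 total gpa, 82.50 avg credits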